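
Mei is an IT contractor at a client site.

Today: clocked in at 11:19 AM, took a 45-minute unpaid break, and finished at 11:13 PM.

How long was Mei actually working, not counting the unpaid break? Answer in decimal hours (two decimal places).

Today: 11:19 AM–11:13 PM = 11 h 54 min; less 45 min break → 11 h 9 min

11.15 hours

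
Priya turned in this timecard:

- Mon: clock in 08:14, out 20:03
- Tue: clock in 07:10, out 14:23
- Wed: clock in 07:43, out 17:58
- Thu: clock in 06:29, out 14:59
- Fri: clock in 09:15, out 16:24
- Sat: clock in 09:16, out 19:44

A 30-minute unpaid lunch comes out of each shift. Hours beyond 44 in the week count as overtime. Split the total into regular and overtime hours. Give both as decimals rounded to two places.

Regular 44.00 hours, overtime 8.40 hours

Mon: 08:14–20:03 = 11 h 49 min; less 30 min break → 11 h 19 min
Tue: 07:10–14:23 = 7 h 13 min; less 30 min break → 6 h 43 min
Wed: 07:43–17:58 = 10 h 15 min; less 30 min break → 9 h 45 min
Thu: 06:29–14:59 = 8 h 30 min; less 30 min break → 8 h 0 min
Fri: 09:15–16:24 = 7 h 9 min; less 30 min break → 6 h 39 min
Sat: 09:16–19:44 = 10 h 28 min; less 30 min break → 9 h 58 min
Total worked: 52 h 24 min = 52.40 h.
Threshold 44 h → overtime 8 h 24 min, regular 44 h 0 min.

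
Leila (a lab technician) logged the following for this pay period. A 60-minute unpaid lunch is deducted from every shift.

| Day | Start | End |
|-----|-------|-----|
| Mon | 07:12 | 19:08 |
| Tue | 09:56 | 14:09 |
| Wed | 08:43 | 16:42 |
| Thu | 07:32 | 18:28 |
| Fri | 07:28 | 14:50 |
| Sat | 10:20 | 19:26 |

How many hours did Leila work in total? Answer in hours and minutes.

45 h 32 min

Mon: 07:12–19:08 = 11 h 56 min; less 60 min break → 10 h 56 min
Tue: 09:56–14:09 = 4 h 13 min; less 60 min break → 3 h 13 min
Wed: 08:43–16:42 = 7 h 59 min; less 60 min break → 6 h 59 min
Thu: 07:32–18:28 = 10 h 56 min; less 60 min break → 9 h 56 min
Fri: 07:28–14:50 = 7 h 22 min; less 60 min break → 6 h 22 min
Sat: 10:20–19:26 = 9 h 6 min; less 60 min break → 8 h 6 min
Total: 10 h 56 min + 3 h 13 min + 6 h 59 min + 9 h 56 min + 6 h 22 min + 8 h 6 min = 45 h 32 min.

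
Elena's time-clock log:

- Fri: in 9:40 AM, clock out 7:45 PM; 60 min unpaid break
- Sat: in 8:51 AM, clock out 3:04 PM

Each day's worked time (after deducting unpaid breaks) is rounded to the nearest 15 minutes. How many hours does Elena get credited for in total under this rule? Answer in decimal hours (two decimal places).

Fri: 9:40 AM–7:45 PM = 10 h 5 min − 60 min = 9 h 5 min → rounds to 9 h 0 min
Sat: 8:51 AM–3:04 PM = 6 h 13 min → rounds to 6 h 15 min
Total credited: 15 h 15 min.

15.25 hours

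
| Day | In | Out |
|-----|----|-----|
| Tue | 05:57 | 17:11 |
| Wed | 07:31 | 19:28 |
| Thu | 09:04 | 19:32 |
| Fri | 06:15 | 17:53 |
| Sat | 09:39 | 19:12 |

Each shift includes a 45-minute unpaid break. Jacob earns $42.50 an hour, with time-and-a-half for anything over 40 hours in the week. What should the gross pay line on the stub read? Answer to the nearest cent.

Tue: 05:57–17:11 = 11 h 14 min; less 45 min break → 10 h 29 min
Wed: 07:31–19:28 = 11 h 57 min; less 45 min break → 11 h 12 min
Thu: 09:04–19:32 = 10 h 28 min; less 45 min break → 9 h 43 min
Fri: 06:15–17:53 = 11 h 38 min; less 45 min break → 10 h 53 min
Sat: 09:39–19:12 = 9 h 33 min; less 45 min break → 8 h 48 min
Total worked: 51 h 5 min = 3065 min.
Regular 40 h 0 min = 2400 min at $42.50/h; overtime 11 h 5 min = 665 min at $63.75/h.
Pay = (2400 × $42.50 + 665 × $63.75) ÷ 60 = $2406.56.

$2406.56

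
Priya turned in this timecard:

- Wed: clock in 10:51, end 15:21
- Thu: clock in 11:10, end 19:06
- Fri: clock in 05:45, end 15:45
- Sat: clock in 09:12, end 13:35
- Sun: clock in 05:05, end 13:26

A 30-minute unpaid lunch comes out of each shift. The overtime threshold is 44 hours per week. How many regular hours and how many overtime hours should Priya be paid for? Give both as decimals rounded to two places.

Regular 32.67 hours, overtime 0.00 hours

Wed: 10:51–15:21 = 4 h 30 min; less 30 min break → 4 h 0 min
Thu: 11:10–19:06 = 7 h 56 min; less 30 min break → 7 h 26 min
Fri: 05:45–15:45 = 10 h 0 min; less 30 min break → 9 h 30 min
Sat: 09:12–13:35 = 4 h 23 min; less 30 min break → 3 h 53 min
Sun: 05:05–13:26 = 8 h 21 min; less 30 min break → 7 h 51 min
Total worked: 32 h 40 min = 32.67 h.
Threshold 44 h → overtime 0 h 0 min, regular 32 h 40 min.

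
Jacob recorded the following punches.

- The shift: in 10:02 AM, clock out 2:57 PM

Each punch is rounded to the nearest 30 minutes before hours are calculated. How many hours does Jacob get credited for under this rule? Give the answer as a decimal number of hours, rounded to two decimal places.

5.00 hours

The shift: in 10:02 AM→10:00 AM, out 2:57 PM→3:00 PM; 5 h 0 min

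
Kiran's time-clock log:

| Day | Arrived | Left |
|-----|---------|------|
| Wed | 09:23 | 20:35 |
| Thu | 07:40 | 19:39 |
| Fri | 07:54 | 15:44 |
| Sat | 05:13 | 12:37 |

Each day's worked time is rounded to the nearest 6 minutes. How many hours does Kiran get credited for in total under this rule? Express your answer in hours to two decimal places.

Wed: 09:23–20:35 = 11 h 12 min → rounds to 11 h 12 min
Thu: 07:40–19:39 = 11 h 59 min → rounds to 12 h 0 min
Fri: 07:54–15:44 = 7 h 50 min → rounds to 7 h 48 min
Sat: 05:13–12:37 = 7 h 24 min → rounds to 7 h 24 min
Total credited: 38 h 24 min.

38.40 hours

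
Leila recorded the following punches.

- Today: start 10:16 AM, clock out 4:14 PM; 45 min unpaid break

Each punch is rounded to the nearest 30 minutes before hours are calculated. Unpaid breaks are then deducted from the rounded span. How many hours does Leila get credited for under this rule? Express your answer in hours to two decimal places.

Today: in 10:16 AM→10:30 AM, out 4:14 PM→4:00 PM; 5 h 30 min − 45 min = 4 h 45 min

4.75 hours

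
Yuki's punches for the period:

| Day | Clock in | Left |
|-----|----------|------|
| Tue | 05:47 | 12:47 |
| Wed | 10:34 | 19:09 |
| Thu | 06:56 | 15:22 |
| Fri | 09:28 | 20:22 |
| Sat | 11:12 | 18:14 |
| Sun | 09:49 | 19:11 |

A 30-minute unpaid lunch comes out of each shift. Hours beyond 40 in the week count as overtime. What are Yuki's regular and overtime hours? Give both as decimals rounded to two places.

Tue: 05:47–12:47 = 7 h 0 min; less 30 min break → 6 h 30 min
Wed: 10:34–19:09 = 8 h 35 min; less 30 min break → 8 h 5 min
Thu: 06:56–15:22 = 8 h 26 min; less 30 min break → 7 h 56 min
Fri: 09:28–20:22 = 10 h 54 min; less 30 min break → 10 h 24 min
Sat: 11:12–18:14 = 7 h 2 min; less 30 min break → 6 h 32 min
Sun: 09:49–19:11 = 9 h 22 min; less 30 min break → 8 h 52 min
Total worked: 48 h 19 min = 48.32 h.
Threshold 40 h → overtime 8 h 19 min, regular 40 h 0 min.

Regular 40.00 hours, overtime 8.32 hours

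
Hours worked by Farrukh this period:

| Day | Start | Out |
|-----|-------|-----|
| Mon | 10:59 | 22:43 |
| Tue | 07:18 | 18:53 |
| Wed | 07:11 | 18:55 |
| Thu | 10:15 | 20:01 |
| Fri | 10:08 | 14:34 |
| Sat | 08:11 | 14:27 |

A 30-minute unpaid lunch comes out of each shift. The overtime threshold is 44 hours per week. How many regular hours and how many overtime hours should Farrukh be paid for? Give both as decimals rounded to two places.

Mon: 10:59–22:43 = 11 h 44 min; less 30 min break → 11 h 14 min
Tue: 07:18–18:53 = 11 h 35 min; less 30 min break → 11 h 5 min
Wed: 07:11–18:55 = 11 h 44 min; less 30 min break → 11 h 14 min
Thu: 10:15–20:01 = 9 h 46 min; less 30 min break → 9 h 16 min
Fri: 10:08–14:34 = 4 h 26 min; less 30 min break → 3 h 56 min
Sat: 08:11–14:27 = 6 h 16 min; less 30 min break → 5 h 46 min
Total worked: 52 h 31 min = 52.52 h.
Threshold 44 h → overtime 8 h 31 min, regular 44 h 0 min.

Regular 44.00 hours, overtime 8.52 hours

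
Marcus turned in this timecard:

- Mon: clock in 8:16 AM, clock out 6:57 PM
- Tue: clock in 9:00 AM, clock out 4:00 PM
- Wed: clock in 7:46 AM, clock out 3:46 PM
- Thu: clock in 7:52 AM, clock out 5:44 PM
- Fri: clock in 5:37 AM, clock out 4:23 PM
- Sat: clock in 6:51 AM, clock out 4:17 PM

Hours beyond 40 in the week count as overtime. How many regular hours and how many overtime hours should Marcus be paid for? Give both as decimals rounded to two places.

Mon: 8:16 AM–6:57 PM = 10 h 41 min
Tue: 9:00 AM–4:00 PM = 7 h 0 min
Wed: 7:46 AM–3:46 PM = 8 h 0 min
Thu: 7:52 AM–5:44 PM = 9 h 52 min
Fri: 5:37 AM–4:23 PM = 10 h 46 min
Sat: 6:51 AM–4:17 PM = 9 h 26 min
Total worked: 55 h 45 min = 55.75 h.
Threshold 40 h → overtime 15 h 45 min, regular 40 h 0 min.

Regular 40.00 hours, overtime 15.75 hours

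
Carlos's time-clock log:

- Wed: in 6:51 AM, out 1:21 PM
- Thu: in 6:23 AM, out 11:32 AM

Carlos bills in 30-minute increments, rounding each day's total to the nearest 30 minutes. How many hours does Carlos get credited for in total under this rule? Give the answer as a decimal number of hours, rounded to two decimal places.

Wed: 6:51 AM–1:21 PM = 6 h 30 min → rounds to 6 h 30 min
Thu: 6:23 AM–11:32 AM = 5 h 9 min → rounds to 5 h 0 min
Total credited: 11 h 30 min.

11.50 hours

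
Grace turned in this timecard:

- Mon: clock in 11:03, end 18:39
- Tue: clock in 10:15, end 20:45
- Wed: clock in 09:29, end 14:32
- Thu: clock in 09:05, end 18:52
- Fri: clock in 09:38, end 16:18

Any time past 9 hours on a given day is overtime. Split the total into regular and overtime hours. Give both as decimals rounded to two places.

Regular 37.32 hours, overtime 2.28 hours

Mon: 11:03–18:39 = 7 h 36 min
Tue: 10:15–20:45 = 10 h 30 min
Wed: 09:29–14:32 = 5 h 3 min
Thu: 09:05–18:52 = 9 h 47 min
Fri: 09:38–16:18 = 6 h 40 min
Mon reg 7 h 36 min / OT 0 h 0 min; Tue reg 9 h 0 min / OT 1 h 30 min; Wed reg 5 h 3 min / OT 0 h 0 min; Thu reg 9 h 0 min / OT 0 h 47 min; Fri reg 6 h 40 min / OT 0 h 0 min.
Totals: regular 37 h 19 min, overtime 2 h 17 min.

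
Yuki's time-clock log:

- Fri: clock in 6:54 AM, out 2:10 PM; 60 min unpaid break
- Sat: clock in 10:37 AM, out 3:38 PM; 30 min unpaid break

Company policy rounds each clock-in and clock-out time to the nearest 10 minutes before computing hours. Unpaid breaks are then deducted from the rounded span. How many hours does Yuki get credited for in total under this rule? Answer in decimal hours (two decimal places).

10.83 hours

Fri: in 6:54 AM→6:50 AM, out 2:10 PM→2:10 PM; 7 h 20 min − 60 min = 6 h 20 min
Sat: in 10:37 AM→10:40 AM, out 3:38 PM→3:40 PM; 5 h 0 min − 30 min = 4 h 30 min
Total credited: 10 h 50 min.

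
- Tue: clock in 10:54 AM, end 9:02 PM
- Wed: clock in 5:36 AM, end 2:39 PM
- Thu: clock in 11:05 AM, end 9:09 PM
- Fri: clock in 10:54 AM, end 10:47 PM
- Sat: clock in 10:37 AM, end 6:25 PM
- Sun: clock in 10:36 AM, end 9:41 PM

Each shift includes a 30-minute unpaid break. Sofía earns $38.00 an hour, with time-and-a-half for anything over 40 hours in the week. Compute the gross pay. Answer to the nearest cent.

Tue: 10:54 AM–9:02 PM = 10 h 8 min; less 30 min break → 9 h 38 min
Wed: 5:36 AM–2:39 PM = 9 h 3 min; less 30 min break → 8 h 33 min
Thu: 11:05 AM–9:09 PM = 10 h 4 min; less 30 min break → 9 h 34 min
Fri: 10:54 AM–10:47 PM = 11 h 53 min; less 30 min break → 11 h 23 min
Sat: 10:37 AM–6:25 PM = 7 h 48 min; less 30 min break → 7 h 18 min
Sun: 10:36 AM–9:41 PM = 11 h 5 min; less 30 min break → 10 h 35 min
Total worked: 57 h 1 min = 3421 min.
Regular 40 h 0 min = 2400 min at $38.00/h; overtime 17 h 1 min = 1021 min at $57.00/h.
Pay = (2400 × $38.00 + 1021 × $57.00) ÷ 60 = $2489.95.

$2489.95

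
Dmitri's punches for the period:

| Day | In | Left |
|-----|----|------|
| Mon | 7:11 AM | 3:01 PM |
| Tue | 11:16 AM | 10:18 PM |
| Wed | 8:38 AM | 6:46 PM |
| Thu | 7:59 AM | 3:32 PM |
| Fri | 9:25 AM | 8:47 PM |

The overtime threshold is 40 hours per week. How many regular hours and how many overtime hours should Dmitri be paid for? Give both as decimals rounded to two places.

Mon: 7:11 AM–3:01 PM = 7 h 50 min
Tue: 11:16 AM–10:18 PM = 11 h 2 min
Wed: 8:38 AM–6:46 PM = 10 h 8 min
Thu: 7:59 AM–3:32 PM = 7 h 33 min
Fri: 9:25 AM–8:47 PM = 11 h 22 min
Total worked: 47 h 55 min = 47.92 h.
Threshold 40 h → overtime 7 h 55 min, regular 40 h 0 min.

Regular 40.00 hours, overtime 7.92 hours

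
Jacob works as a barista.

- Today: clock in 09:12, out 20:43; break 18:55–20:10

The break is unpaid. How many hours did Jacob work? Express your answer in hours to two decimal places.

Today: 09:12–20:43 = 11 h 31 min; less 75 min break → 10 h 16 min

10.27 hours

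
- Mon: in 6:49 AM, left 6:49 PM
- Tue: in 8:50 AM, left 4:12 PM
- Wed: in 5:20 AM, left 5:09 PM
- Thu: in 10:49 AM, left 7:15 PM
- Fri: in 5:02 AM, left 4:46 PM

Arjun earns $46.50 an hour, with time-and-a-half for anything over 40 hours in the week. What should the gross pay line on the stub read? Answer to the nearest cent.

$2651.66

Mon: 6:49 AM–6:49 PM = 12 h 0 min
Tue: 8:50 AM–4:12 PM = 7 h 22 min
Wed: 5:20 AM–5:09 PM = 11 h 49 min
Thu: 10:49 AM–7:15 PM = 8 h 26 min
Fri: 5:02 AM–4:46 PM = 11 h 44 min
Total worked: 51 h 21 min = 3081 min.
Regular 40 h 0 min = 2400 min at $46.50/h; overtime 11 h 21 min = 681 min at $69.75/h.
Pay = (2400 × $46.50 + 681 × $69.75) ÷ 60 = $2651.66.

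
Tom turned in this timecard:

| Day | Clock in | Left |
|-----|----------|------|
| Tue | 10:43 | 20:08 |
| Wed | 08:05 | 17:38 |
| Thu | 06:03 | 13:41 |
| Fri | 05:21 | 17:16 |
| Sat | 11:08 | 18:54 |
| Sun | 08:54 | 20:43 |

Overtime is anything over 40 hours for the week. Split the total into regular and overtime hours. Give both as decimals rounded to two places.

Regular 40.00 hours, overtime 18.10 hours

Tue: 10:43–20:08 = 9 h 25 min
Wed: 08:05–17:38 = 9 h 33 min
Thu: 06:03–13:41 = 7 h 38 min
Fri: 05:21–17:16 = 11 h 55 min
Sat: 11:08–18:54 = 7 h 46 min
Sun: 08:54–20:43 = 11 h 49 min
Total worked: 58 h 6 min = 58.10 h.
Threshold 40 h → overtime 18 h 6 min, regular 40 h 0 min.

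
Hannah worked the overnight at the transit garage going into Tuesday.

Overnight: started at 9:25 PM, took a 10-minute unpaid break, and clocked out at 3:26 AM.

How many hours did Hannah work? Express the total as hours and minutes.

5 h 51 min

Overnight: 9:25 PM → midnight = 2 h 35 min; midnight → 3:26 AM = 3 h 26 min; span 6 h 1 min; less 10 min break → 5 h 51 min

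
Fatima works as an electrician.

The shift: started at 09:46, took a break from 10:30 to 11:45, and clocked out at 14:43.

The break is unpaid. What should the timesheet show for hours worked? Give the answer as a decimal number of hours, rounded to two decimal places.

The shift: 09:46–14:43 = 4 h 57 min; less 75 min break → 3 h 42 min

3.70 hours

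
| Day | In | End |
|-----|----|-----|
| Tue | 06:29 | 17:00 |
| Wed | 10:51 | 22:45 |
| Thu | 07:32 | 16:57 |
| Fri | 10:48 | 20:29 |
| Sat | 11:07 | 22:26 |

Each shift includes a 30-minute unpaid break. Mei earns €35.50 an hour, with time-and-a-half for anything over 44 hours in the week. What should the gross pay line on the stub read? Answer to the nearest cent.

Tue: 06:29–17:00 = 10 h 31 min; less 30 min break → 10 h 1 min
Wed: 10:51–22:45 = 11 h 54 min; less 30 min break → 11 h 24 min
Thu: 07:32–16:57 = 9 h 25 min; less 30 min break → 8 h 55 min
Fri: 10:48–20:29 = 9 h 41 min; less 30 min break → 9 h 11 min
Sat: 11:07–22:26 = 11 h 19 min; less 30 min break → 10 h 49 min
Total worked: 50 h 20 min = 3020 min.
Regular 44 h 0 min = 2640 min at €35.50/h; overtime 6 h 20 min = 380 min at €53.25/h.
Pay = (2640 × €35.50 + 380 × €53.25) ÷ 60 = €1899.25.

€1899.25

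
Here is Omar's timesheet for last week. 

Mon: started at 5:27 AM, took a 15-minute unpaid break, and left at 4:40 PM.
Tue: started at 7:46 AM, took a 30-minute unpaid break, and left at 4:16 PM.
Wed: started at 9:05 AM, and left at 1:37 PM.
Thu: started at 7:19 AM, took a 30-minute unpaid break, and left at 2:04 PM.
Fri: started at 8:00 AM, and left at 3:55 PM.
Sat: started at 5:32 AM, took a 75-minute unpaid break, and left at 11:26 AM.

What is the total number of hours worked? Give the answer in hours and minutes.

42 h 19 min

Mon: 5:27 AM–4:40 PM = 11 h 13 min; less 15 min break → 10 h 58 min
Tue: 7:46 AM–4:16 PM = 8 h 30 min; less 30 min break → 8 h 0 min
Wed: 9:05 AM–1:37 PM = 4 h 32 min
Thu: 7:19 AM–2:04 PM = 6 h 45 min; less 30 min break → 6 h 15 min
Fri: 8:00 AM–3:55 PM = 7 h 55 min
Sat: 5:32 AM–11:26 AM = 5 h 54 min; less 75 min break → 4 h 39 min
Total: 10 h 58 min + 8 h 0 min + 4 h 32 min + 6 h 15 min + 7 h 55 min + 4 h 39 min = 42 h 19 min.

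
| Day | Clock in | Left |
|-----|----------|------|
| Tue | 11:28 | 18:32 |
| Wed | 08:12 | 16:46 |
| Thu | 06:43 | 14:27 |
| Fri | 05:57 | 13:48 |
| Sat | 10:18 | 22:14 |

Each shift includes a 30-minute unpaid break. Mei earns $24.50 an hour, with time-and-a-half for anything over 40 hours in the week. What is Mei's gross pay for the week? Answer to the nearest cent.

$1003.89

Tue: 11:28–18:32 = 7 h 4 min; less 30 min break → 6 h 34 min
Wed: 08:12–16:46 = 8 h 34 min; less 30 min break → 8 h 4 min
Thu: 06:43–14:27 = 7 h 44 min; less 30 min break → 7 h 14 min
Fri: 05:57–13:48 = 7 h 51 min; less 30 min break → 7 h 21 min
Sat: 10:18–22:14 = 11 h 56 min; less 30 min break → 11 h 26 min
Total worked: 40 h 39 min = 2439 min.
Regular 40 h 0 min = 2400 min at $24.50/h; overtime 0 h 39 min = 39 min at $36.75/h.
Pay = (2400 × $24.50 + 39 × $36.75) ÷ 60 = $1003.89.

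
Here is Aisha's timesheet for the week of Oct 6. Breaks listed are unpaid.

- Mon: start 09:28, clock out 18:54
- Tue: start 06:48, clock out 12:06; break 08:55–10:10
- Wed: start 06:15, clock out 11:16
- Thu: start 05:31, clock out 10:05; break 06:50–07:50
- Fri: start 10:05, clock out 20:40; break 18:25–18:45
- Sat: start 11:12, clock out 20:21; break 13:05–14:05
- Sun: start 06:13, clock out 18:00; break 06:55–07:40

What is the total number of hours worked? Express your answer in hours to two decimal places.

Mon: 09:28–18:54 = 9 h 26 min
Tue: 06:48–12:06 = 5 h 18 min; less 75 min break → 4 h 3 min
Wed: 06:15–11:16 = 5 h 1 min
Thu: 05:31–10:05 = 4 h 34 min; less 60 min break → 3 h 34 min
Fri: 10:05–20:40 = 10 h 35 min; less 20 min break → 10 h 15 min
Sat: 11:12–20:21 = 9 h 9 min; less 60 min break → 8 h 9 min
Sun: 06:13–18:00 = 11 h 47 min; less 45 min break → 11 h 2 min
Total: 9 h 26 min + 4 h 3 min + 5 h 1 min + 3 h 34 min + 10 h 15 min + 8 h 9 min + 11 h 2 min = 51 h 30 min.

51.50 hours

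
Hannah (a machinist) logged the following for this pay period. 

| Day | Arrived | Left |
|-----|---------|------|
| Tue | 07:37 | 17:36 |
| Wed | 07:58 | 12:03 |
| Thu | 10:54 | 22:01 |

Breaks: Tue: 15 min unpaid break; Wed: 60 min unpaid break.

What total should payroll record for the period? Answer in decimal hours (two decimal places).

23.93 hours

Tue: 07:37–17:36 = 9 h 59 min; less 15 min break → 9 h 44 min
Wed: 07:58–12:03 = 4 h 5 min; less 60 min break → 3 h 5 min
Thu: 10:54–22:01 = 11 h 7 min
Total: 9 h 44 min + 3 h 5 min + 11 h 7 min = 23 h 56 min.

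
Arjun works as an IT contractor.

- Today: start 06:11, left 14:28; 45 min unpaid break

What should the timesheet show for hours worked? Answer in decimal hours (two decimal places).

Today: 06:11–14:28 = 8 h 17 min; less 45 min break → 7 h 32 min

7.53 hours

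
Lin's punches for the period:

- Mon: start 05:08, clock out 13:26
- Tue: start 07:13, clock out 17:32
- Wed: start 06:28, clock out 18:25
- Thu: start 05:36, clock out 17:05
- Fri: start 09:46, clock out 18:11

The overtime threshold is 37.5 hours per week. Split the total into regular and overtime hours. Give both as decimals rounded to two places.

Mon: 05:08–13:26 = 8 h 18 min
Tue: 07:13–17:32 = 10 h 19 min
Wed: 06:28–18:25 = 11 h 57 min
Thu: 05:36–17:05 = 11 h 29 min
Fri: 09:46–18:11 = 8 h 25 min
Total worked: 50 h 28 min = 50.47 h.
Threshold 37.5 h → overtime 12 h 58 min, regular 37 h 30 min.

Regular 37.50 hours, overtime 12.97 hours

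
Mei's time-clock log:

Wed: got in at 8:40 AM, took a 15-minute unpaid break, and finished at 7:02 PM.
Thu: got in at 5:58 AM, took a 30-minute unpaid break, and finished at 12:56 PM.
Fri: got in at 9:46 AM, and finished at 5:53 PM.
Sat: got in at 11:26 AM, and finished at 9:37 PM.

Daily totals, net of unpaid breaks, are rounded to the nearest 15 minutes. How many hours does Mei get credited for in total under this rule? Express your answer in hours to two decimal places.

Wed: 8:40 AM–7:02 PM = 10 h 22 min − 15 min = 10 h 7 min → rounds to 10 h 0 min
Thu: 5:58 AM–12:56 PM = 6 h 58 min − 30 min = 6 h 28 min → rounds to 6 h 30 min
Fri: 9:46 AM–5:53 PM = 8 h 7 min → rounds to 8 h 0 min
Sat: 11:26 AM–9:37 PM = 10 h 11 min → rounds to 10 h 15 min
Total credited: 34 h 45 min.

34.75 hours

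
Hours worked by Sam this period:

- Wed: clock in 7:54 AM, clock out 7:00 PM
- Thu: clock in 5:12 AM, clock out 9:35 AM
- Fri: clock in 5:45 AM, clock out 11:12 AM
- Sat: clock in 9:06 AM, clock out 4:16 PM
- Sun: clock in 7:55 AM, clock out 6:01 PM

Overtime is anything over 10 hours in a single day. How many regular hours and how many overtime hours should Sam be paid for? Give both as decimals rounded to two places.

Wed: 7:54 AM–7:00 PM = 11 h 6 min
Thu: 5:12 AM–9:35 AM = 4 h 23 min
Fri: 5:45 AM–11:12 AM = 5 h 27 min
Sat: 9:06 AM–4:16 PM = 7 h 10 min
Sun: 7:55 AM–6:01 PM = 10 h 6 min
Wed reg 10 h 0 min / OT 1 h 6 min; Thu reg 4 h 23 min / OT 0 h 0 min; Fri reg 5 h 27 min / OT 0 h 0 min; Sat reg 7 h 10 min / OT 0 h 0 min; Sun reg 10 h 0 min / OT 0 h 6 min.
Totals: regular 37 h 0 min, overtime 1 h 12 min.

Regular 37.00 hours, overtime 1.20 hours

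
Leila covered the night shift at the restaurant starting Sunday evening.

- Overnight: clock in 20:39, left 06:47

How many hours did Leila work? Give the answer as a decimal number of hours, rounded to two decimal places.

Overnight: 20:39 → midnight = 3 h 21 min; midnight → 06:47 = 6 h 47 min; span 10 h 8 min

10.13 hours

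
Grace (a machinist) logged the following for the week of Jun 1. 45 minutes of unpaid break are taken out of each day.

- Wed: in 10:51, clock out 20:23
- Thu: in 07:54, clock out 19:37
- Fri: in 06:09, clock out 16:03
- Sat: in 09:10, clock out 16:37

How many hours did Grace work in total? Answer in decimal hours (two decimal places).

Wed: 10:51–20:23 = 9 h 32 min; less 45 min break → 8 h 47 min
Thu: 07:54–19:37 = 11 h 43 min; less 45 min break → 10 h 58 min
Fri: 06:09–16:03 = 9 h 54 min; less 45 min break → 9 h 9 min
Sat: 09:10–16:37 = 7 h 27 min; less 45 min break → 6 h 42 min
Total: 8 h 47 min + 10 h 58 min + 9 h 9 min + 6 h 42 min = 35 h 36 min.

35.60 hours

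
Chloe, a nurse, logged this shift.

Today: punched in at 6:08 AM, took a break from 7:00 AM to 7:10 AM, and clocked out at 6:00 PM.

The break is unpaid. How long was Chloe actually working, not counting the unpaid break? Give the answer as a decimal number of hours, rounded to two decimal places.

11.70 hours

Today: 6:08 AM–6:00 PM = 11 h 52 min; less 10 min break → 11 h 42 min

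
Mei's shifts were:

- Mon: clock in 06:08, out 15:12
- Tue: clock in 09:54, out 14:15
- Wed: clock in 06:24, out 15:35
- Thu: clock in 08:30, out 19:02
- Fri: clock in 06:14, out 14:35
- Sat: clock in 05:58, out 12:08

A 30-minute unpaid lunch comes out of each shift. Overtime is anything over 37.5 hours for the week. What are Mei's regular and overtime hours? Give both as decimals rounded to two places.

Mon: 06:08–15:12 = 9 h 4 min; less 30 min break → 8 h 34 min
Tue: 09:54–14:15 = 4 h 21 min; less 30 min break → 3 h 51 min
Wed: 06:24–15:35 = 9 h 11 min; less 30 min break → 8 h 41 min
Thu: 08:30–19:02 = 10 h 32 min; less 30 min break → 10 h 2 min
Fri: 06:14–14:35 = 8 h 21 min; less 30 min break → 7 h 51 min
Sat: 05:58–12:08 = 6 h 10 min; less 30 min break → 5 h 40 min
Total worked: 44 h 39 min = 44.65 h.
Threshold 37.5 h → overtime 7 h 9 min, regular 37 h 30 min.

Regular 37.50 hours, overtime 7.15 hours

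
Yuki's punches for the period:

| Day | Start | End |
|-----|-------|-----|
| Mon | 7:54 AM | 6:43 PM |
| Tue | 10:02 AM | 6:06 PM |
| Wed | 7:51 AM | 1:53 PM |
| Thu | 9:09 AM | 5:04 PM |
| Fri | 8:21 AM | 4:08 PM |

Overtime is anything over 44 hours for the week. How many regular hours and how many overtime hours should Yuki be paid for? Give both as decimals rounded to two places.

Mon: 7:54 AM–6:43 PM = 10 h 49 min
Tue: 10:02 AM–6:06 PM = 8 h 4 min
Wed: 7:51 AM–1:53 PM = 6 h 2 min
Thu: 9:09 AM–5:04 PM = 7 h 55 min
Fri: 8:21 AM–4:08 PM = 7 h 47 min
Total worked: 40 h 37 min = 40.62 h.
Threshold 44 h → overtime 0 h 0 min, regular 40 h 37 min.

Regular 40.62 hours, overtime 0.00 hours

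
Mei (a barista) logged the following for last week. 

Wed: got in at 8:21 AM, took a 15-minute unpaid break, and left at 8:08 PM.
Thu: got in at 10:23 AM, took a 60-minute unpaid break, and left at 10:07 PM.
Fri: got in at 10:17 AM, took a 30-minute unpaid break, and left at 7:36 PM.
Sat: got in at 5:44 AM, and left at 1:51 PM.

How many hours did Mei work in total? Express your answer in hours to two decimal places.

Wed: 8:21 AM–8:08 PM = 11 h 47 min; less 15 min break → 11 h 32 min
Thu: 10:23 AM–10:07 PM = 11 h 44 min; less 60 min break → 10 h 44 min
Fri: 10:17 AM–7:36 PM = 9 h 19 min; less 30 min break → 8 h 49 min
Sat: 5:44 AM–1:51 PM = 8 h 7 min
Total: 11 h 32 min + 10 h 44 min + 8 h 49 min + 8 h 7 min = 39 h 12 min.

39.20 hours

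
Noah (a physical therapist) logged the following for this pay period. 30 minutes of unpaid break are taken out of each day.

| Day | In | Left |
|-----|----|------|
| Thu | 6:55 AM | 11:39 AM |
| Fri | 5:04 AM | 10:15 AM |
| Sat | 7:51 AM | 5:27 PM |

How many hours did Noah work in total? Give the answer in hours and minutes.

18 h 1 min

Thu: 6:55 AM–11:39 AM = 4 h 44 min; less 30 min break → 4 h 14 min
Fri: 5:04 AM–10:15 AM = 5 h 11 min; less 30 min break → 4 h 41 min
Sat: 7:51 AM–5:27 PM = 9 h 36 min; less 30 min break → 9 h 6 min
Total: 4 h 14 min + 4 h 41 min + 9 h 6 min = 18 h 1 min.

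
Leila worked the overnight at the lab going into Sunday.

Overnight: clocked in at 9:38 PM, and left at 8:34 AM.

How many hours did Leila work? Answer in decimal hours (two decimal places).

Overnight: 9:38 PM → midnight = 2 h 22 min; midnight → 8:34 AM = 8 h 34 min; span 10 h 56 min

10.93 hours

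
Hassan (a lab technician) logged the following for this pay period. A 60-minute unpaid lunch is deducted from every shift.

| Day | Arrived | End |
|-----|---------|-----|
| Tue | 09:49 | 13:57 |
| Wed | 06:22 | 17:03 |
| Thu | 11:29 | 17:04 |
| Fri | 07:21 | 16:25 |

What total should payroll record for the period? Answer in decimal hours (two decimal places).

25.47 hours

Tue: 09:49–13:57 = 4 h 8 min; less 60 min break → 3 h 8 min
Wed: 06:22–17:03 = 10 h 41 min; less 60 min break → 9 h 41 min
Thu: 11:29–17:04 = 5 h 35 min; less 60 min break → 4 h 35 min
Fri: 07:21–16:25 = 9 h 4 min; less 60 min break → 8 h 4 min
Total: 3 h 8 min + 9 h 41 min + 4 h 35 min + 8 h 4 min = 25 h 28 min.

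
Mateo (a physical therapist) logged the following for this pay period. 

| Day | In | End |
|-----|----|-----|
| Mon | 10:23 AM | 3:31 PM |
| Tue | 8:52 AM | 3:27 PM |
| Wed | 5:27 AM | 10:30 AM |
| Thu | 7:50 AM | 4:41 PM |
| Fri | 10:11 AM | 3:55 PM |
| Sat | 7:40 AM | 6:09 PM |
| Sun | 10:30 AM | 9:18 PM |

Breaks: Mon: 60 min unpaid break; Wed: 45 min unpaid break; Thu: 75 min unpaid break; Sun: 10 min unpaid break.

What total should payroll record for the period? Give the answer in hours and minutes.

Mon: 10:23 AM–3:31 PM = 5 h 8 min; less 60 min break → 4 h 8 min
Tue: 8:52 AM–3:27 PM = 6 h 35 min
Wed: 5:27 AM–10:30 AM = 5 h 3 min; less 45 min break → 4 h 18 min
Thu: 7:50 AM–4:41 PM = 8 h 51 min; less 75 min break → 7 h 36 min
Fri: 10:11 AM–3:55 PM = 5 h 44 min
Sat: 7:40 AM–6:09 PM = 10 h 29 min
Sun: 10:30 AM–9:18 PM = 10 h 48 min; less 10 min break → 10 h 38 min
Total: 4 h 8 min + 6 h 35 min + 4 h 18 min + 7 h 36 min + 5 h 44 min + 10 h 29 min + 10 h 38 min = 49 h 28 min.

49 h 28 min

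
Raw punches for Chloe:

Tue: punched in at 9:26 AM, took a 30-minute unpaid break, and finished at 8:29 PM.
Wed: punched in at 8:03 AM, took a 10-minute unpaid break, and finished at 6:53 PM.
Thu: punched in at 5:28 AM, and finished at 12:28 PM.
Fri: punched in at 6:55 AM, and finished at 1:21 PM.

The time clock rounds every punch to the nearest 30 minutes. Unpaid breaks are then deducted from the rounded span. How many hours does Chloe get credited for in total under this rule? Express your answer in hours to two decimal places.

Tue: in 9:26 AM→9:30 AM, out 8:29 PM→8:30 PM; 11 h 0 min − 30 min = 10 h 30 min
Wed: in 8:03 AM→8:00 AM, out 6:53 PM→7:00 PM; 11 h 0 min − 10 min = 10 h 50 min
Thu: in 5:28 AM→5:30 AM, out 12:28 PM→12:30 PM; 7 h 0 min
Fri: in 6:55 AM→7:00 AM, out 1:21 PM→1:30 PM; 6 h 30 min
Total credited: 34 h 50 min.

34.83 hours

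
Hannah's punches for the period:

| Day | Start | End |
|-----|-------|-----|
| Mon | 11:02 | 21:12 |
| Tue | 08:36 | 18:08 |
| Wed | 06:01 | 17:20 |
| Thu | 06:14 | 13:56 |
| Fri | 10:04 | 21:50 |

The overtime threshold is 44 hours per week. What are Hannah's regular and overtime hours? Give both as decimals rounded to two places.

Mon: 11:02–21:12 = 10 h 10 min
Tue: 08:36–18:08 = 9 h 32 min
Wed: 06:01–17:20 = 11 h 19 min
Thu: 06:14–13:56 = 7 h 42 min
Fri: 10:04–21:50 = 11 h 46 min
Total worked: 50 h 29 min = 50.48 h.
Threshold 44 h → overtime 6 h 29 min, regular 44 h 0 min.

Regular 44.00 hours, overtime 6.48 hours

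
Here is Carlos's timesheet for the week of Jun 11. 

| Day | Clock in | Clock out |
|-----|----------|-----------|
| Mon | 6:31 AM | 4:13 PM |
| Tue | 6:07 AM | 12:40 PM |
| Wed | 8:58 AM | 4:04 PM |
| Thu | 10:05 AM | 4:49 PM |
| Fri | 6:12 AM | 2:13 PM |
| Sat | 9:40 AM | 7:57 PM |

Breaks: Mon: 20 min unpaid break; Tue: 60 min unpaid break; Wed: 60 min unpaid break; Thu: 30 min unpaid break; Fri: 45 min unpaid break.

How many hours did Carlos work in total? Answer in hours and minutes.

44 h 48 min

Mon: 6:31 AM–4:13 PM = 9 h 42 min; less 20 min break → 9 h 22 min
Tue: 6:07 AM–12:40 PM = 6 h 33 min; less 60 min break → 5 h 33 min
Wed: 8:58 AM–4:04 PM = 7 h 6 min; less 60 min break → 6 h 6 min
Thu: 10:05 AM–4:49 PM = 6 h 44 min; less 30 min break → 6 h 14 min
Fri: 6:12 AM–2:13 PM = 8 h 1 min; less 45 min break → 7 h 16 min
Sat: 9:40 AM–7:57 PM = 10 h 17 min
Total: 9 h 22 min + 5 h 33 min + 6 h 6 min + 6 h 14 min + 7 h 16 min + 10 h 17 min = 44 h 48 min.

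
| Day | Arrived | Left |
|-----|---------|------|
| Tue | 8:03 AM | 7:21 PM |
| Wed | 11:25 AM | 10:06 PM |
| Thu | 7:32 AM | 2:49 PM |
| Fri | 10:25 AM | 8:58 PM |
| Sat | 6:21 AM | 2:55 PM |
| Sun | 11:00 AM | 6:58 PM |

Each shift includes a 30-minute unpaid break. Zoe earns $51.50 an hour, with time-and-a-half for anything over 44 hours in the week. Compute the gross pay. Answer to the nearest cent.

$2988.29

Tue: 8:03 AM–7:21 PM = 11 h 18 min; less 30 min break → 10 h 48 min
Wed: 11:25 AM–10:06 PM = 10 h 41 min; less 30 min break → 10 h 11 min
Thu: 7:32 AM–2:49 PM = 7 h 17 min; less 30 min break → 6 h 47 min
Fri: 10:25 AM–8:58 PM = 10 h 33 min; less 30 min break → 10 h 3 min
Sat: 6:21 AM–2:55 PM = 8 h 34 min; less 30 min break → 8 h 4 min
Sun: 11:00 AM–6:58 PM = 7 h 58 min; less 30 min break → 7 h 28 min
Total worked: 53 h 21 min = 3201 min.
Regular 44 h 0 min = 2640 min at $51.50/h; overtime 9 h 21 min = 561 min at $77.25/h.
Pay = (2640 × $51.50 + 561 × $77.25) ÷ 60 = $2988.29.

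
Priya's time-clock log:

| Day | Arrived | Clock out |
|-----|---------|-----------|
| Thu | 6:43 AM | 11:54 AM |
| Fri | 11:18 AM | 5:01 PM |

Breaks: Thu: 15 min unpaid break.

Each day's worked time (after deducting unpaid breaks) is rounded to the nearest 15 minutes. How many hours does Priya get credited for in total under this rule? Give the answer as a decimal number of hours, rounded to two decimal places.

10.75 hours

Thu: 6:43 AM–11:54 AM = 5 h 11 min − 15 min = 4 h 56 min → rounds to 5 h 0 min
Fri: 11:18 AM–5:01 PM = 5 h 43 min → rounds to 5 h 45 min
Total credited: 10 h 45 min.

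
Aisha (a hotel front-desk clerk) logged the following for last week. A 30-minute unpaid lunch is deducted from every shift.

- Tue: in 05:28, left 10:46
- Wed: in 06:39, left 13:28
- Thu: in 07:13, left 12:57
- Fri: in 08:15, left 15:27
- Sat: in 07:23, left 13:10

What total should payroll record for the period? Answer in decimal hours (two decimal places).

Tue: 05:28–10:46 = 5 h 18 min; less 30 min break → 4 h 48 min
Wed: 06:39–13:28 = 6 h 49 min; less 30 min break → 6 h 19 min
Thu: 07:13–12:57 = 5 h 44 min; less 30 min break → 5 h 14 min
Fri: 08:15–15:27 = 7 h 12 min; less 30 min break → 6 h 42 min
Sat: 07:23–13:10 = 5 h 47 min; less 30 min break → 5 h 17 min
Total: 4 h 48 min + 6 h 19 min + 5 h 14 min + 6 h 42 min + 5 h 17 min = 28 h 20 min.

28.33 hours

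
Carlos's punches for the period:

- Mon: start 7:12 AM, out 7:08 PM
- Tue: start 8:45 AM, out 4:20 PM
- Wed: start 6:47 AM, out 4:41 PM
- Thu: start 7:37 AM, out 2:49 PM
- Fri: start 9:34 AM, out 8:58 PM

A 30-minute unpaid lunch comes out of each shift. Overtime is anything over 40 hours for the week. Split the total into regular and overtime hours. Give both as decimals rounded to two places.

Mon: 7:12 AM–7:08 PM = 11 h 56 min; less 30 min break → 11 h 26 min
Tue: 8:45 AM–4:20 PM = 7 h 35 min; less 30 min break → 7 h 5 min
Wed: 6:47 AM–4:41 PM = 9 h 54 min; less 30 min break → 9 h 24 min
Thu: 7:37 AM–2:49 PM = 7 h 12 min; less 30 min break → 6 h 42 min
Fri: 9:34 AM–8:58 PM = 11 h 24 min; less 30 min break → 10 h 54 min
Total worked: 45 h 31 min = 45.52 h.
Threshold 40 h → overtime 5 h 31 min, regular 40 h 0 min.

Regular 40.00 hours, overtime 5.52 hours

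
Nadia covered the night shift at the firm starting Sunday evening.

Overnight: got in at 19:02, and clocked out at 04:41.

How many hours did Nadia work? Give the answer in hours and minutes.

9 h 39 min

Overnight: 19:02 → midnight = 4 h 58 min; midnight → 04:41 = 4 h 41 min; span 9 h 39 min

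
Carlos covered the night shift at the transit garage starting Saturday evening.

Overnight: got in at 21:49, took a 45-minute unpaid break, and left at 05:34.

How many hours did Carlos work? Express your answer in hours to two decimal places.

Overnight: 21:49 → midnight = 2 h 11 min; midnight → 05:34 = 5 h 34 min; span 7 h 45 min; less 45 min break → 7 h 0 min

7.00 hours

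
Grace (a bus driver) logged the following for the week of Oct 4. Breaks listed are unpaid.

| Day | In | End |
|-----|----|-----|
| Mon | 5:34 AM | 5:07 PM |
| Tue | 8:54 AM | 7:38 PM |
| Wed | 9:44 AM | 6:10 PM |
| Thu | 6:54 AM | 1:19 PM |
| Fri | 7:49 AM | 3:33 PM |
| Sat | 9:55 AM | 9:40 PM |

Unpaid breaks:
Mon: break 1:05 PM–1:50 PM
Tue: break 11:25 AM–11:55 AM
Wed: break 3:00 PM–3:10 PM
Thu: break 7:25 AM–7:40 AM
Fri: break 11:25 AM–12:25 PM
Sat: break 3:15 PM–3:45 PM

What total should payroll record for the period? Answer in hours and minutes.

53 h 27 min

Mon: 5:34 AM–5:07 PM = 11 h 33 min; less 45 min break → 10 h 48 min
Tue: 8:54 AM–7:38 PM = 10 h 44 min; less 30 min break → 10 h 14 min
Wed: 9:44 AM–6:10 PM = 8 h 26 min; less 10 min break → 8 h 16 min
Thu: 6:54 AM–1:19 PM = 6 h 25 min; less 15 min break → 6 h 10 min
Fri: 7:49 AM–3:33 PM = 7 h 44 min; less 60 min break → 6 h 44 min
Sat: 9:55 AM–9:40 PM = 11 h 45 min; less 30 min break → 11 h 15 min
Total: 10 h 48 min + 10 h 14 min + 8 h 16 min + 6 h 10 min + 6 h 44 min + 11 h 15 min = 53 h 27 min.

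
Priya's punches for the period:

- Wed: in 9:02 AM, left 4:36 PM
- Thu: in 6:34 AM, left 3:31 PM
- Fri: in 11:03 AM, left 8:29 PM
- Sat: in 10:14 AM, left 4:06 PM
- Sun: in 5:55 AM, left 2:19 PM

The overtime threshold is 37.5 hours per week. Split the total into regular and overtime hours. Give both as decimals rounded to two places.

Wed: 9:02 AM–4:36 PM = 7 h 34 min
Thu: 6:34 AM–3:31 PM = 8 h 57 min
Fri: 11:03 AM–8:29 PM = 9 h 26 min
Sat: 10:14 AM–4:06 PM = 5 h 52 min
Sun: 5:55 AM–2:19 PM = 8 h 24 min
Total worked: 40 h 13 min = 40.22 h.
Threshold 37.5 h → overtime 2 h 43 min, regular 37 h 30 min.

Regular 37.50 hours, overtime 2.72 hours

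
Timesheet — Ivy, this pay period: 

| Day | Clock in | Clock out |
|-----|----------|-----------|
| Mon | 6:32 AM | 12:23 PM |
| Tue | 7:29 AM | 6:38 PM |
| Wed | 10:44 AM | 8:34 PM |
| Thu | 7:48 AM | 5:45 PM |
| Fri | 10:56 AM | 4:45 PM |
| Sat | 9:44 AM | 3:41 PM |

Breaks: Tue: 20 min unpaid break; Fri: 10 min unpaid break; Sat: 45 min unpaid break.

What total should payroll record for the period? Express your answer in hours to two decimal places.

47.30 hours

Mon: 6:32 AM–12:23 PM = 5 h 51 min
Tue: 7:29 AM–6:38 PM = 11 h 9 min; less 20 min break → 10 h 49 min
Wed: 10:44 AM–8:34 PM = 9 h 50 min
Thu: 7:48 AM–5:45 PM = 9 h 57 min
Fri: 10:56 AM–4:45 PM = 5 h 49 min; less 10 min break → 5 h 39 min
Sat: 9:44 AM–3:41 PM = 5 h 57 min; less 45 min break → 5 h 12 min
Total: 5 h 51 min + 10 h 49 min + 9 h 50 min + 9 h 57 min + 5 h 39 min + 5 h 12 min = 47 h 18 min.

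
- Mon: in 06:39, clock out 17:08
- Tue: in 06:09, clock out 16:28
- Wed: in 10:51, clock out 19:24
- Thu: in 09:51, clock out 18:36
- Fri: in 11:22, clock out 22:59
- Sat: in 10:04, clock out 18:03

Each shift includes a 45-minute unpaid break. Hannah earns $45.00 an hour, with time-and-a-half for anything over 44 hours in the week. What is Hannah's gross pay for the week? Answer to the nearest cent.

$2601.00

Mon: 06:39–17:08 = 10 h 29 min; less 45 min break → 9 h 44 min
Tue: 06:09–16:28 = 10 h 19 min; less 45 min break → 9 h 34 min
Wed: 10:51–19:24 = 8 h 33 min; less 45 min break → 7 h 48 min
Thu: 09:51–18:36 = 8 h 45 min; less 45 min break → 8 h 0 min
Fri: 11:22–22:59 = 11 h 37 min; less 45 min break → 10 h 52 min
Sat: 10:04–18:03 = 7 h 59 min; less 45 min break → 7 h 14 min
Total worked: 53 h 12 min = 3192 min.
Regular 44 h 0 min = 2640 min at $45.00/h; overtime 9 h 12 min = 552 min at $67.50/h.
Pay = (2640 × $45.00 + 552 × $67.50) ÷ 60 = $2601.00.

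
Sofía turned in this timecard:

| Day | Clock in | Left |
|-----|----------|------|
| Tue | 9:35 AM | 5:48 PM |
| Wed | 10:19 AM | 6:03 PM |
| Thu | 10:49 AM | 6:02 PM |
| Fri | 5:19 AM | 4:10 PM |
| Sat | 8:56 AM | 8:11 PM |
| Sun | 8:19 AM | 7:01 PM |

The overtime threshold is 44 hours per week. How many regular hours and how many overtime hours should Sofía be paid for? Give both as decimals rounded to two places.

Tue: 9:35 AM–5:48 PM = 8 h 13 min
Wed: 10:19 AM–6:03 PM = 7 h 44 min
Thu: 10:49 AM–6:02 PM = 7 h 13 min
Fri: 5:19 AM–4:10 PM = 10 h 51 min
Sat: 8:56 AM–8:11 PM = 11 h 15 min
Sun: 8:19 AM–7:01 PM = 10 h 42 min
Total worked: 55 h 58 min = 55.97 h.
Threshold 44 h → overtime 11 h 58 min, regular 44 h 0 min.

Regular 44.00 hours, overtime 11.97 hours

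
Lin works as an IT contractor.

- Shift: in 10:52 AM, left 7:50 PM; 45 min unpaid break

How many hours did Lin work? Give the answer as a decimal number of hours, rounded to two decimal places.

Shift: 10:52 AM–7:50 PM = 8 h 58 min; less 45 min break → 8 h 13 min

8.22 hours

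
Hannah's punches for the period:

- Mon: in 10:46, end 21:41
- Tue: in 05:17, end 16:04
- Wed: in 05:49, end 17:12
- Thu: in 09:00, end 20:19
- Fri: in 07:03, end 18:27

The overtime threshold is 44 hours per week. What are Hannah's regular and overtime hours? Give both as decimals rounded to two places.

Regular 44.00 hours, overtime 11.80 hours

Mon: 10:46–21:41 = 10 h 55 min
Tue: 05:17–16:04 = 10 h 47 min
Wed: 05:49–17:12 = 11 h 23 min
Thu: 09:00–20:19 = 11 h 19 min
Fri: 07:03–18:27 = 11 h 24 min
Total worked: 55 h 48 min = 55.80 h.
Threshold 44 h → overtime 11 h 48 min, regular 44 h 0 min.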